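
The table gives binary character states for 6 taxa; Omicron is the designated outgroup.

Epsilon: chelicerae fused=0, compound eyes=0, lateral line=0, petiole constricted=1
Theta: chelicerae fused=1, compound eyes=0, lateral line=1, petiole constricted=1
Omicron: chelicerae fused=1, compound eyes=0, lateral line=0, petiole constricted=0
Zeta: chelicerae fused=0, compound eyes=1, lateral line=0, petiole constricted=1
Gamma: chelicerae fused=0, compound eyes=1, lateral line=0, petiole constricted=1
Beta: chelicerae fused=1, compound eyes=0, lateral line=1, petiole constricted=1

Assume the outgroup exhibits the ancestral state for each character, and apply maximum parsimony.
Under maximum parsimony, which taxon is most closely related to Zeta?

Gamma

Character polarity is set by the outgroup: the derived state is whichever differs from the outgroup's state, so for chelicerae fused the derived state is '0', and for the remaining characters it is '1'.
Only Epsilon, Gamma, and Zeta show the derived state '0' for chelicerae fused, supporting them as a clade.
Only Gamma and Zeta show the derived state '1' for compound eyes, supporting them as a clade.
Only Beta and Theta show the derived state '1' for lateral line, supporting them as a clade.
petiole constricted (derived state '1') is shared by all ingroup taxa — unites the whole ingroup.
Most parsimonious ingroup topology: ((Beta,Theta),((Zeta,Gamma),Epsilon)).
Zeta and Gamma form a cherry on this tree, so they are sister taxa.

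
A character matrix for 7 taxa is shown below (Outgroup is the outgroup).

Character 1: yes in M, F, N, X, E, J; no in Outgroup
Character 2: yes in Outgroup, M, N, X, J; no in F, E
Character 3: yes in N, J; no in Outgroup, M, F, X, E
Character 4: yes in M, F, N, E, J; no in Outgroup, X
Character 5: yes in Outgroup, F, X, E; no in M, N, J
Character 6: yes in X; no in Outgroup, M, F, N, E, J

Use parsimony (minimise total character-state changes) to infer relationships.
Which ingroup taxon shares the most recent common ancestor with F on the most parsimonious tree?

E

Character polarity is set by the outgroup: the derived state is whichever differs from the outgroup's state, so for Character 2, Character 5 the derived state is 'no', and for the remaining characters it is 'yes'.
All ingroup taxa share the derived state 'yes' for Character 1; it defines the ingroup but does not resolve relationships within it.
Character 2 (derived state 'no') is shared by E and F — a synapomorphy uniting that clade.
Character 3 (derived state 'yes') is shared by J and N — a synapomorphy uniting that clade.
Character 4 (derived state 'yes') is shared by E, F, J, M, and N — a synapomorphy uniting that clade.
Only J, M, and N show the derived state 'no' for Character 5, supporting them as a clade.
Character 6: derived state 'yes' in X only — an autapomorphy, so it tells us nothing about relationships among taxa.
Most parsimonious ingroup topology: (((M,(N,J)),(F,E)),X).
F and E form a cherry on this tree, so they are sister taxa.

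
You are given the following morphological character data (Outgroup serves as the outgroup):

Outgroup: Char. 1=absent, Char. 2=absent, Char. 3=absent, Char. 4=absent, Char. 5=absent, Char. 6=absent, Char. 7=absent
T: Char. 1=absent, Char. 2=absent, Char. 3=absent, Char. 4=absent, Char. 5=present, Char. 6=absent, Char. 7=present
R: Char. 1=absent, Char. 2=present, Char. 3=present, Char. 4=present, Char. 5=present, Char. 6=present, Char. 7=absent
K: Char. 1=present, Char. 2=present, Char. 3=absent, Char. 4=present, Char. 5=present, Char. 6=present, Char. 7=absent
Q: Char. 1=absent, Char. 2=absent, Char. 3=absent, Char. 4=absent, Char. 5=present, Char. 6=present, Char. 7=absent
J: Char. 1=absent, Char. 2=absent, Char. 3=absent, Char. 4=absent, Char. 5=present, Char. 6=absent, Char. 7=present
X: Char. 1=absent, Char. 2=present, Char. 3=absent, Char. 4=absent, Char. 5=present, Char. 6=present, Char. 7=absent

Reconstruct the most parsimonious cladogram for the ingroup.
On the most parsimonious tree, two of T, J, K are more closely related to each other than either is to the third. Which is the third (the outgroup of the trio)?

K

The outgroup has state 'absent' for every character, so 'present' is the derived state throughout.
Char. 1: derived state 'present' in K only — an autapomorphy, so it tells us nothing about relationships among taxa.
Char. 2: derived state 'present' in K, R, and X only — synapomorphy for {K, R, X}.
Char. 3: derived state 'present' in R only — an autapomorphy, so it tells us nothing about relationships among taxa.
Char. 4: derived state 'present' in K and R only — synapomorphy for {K, R}.
All ingroup taxa share the derived state 'present' for Char. 5; it defines the ingroup but does not resolve relationships within it.
Char. 6: derived state 'present' in K, Q, R, and X only — synapomorphy for {K, Q, R, X}.
Char. 7: derived state 'present' in J and T only — synapomorphy for {J, T}.
Most parsimonious ingroup topology: ((T,J),(((R,K),X),Q)).
J and T share a more recent common ancestor with each other than either does with K, so K is the least closely related of the three.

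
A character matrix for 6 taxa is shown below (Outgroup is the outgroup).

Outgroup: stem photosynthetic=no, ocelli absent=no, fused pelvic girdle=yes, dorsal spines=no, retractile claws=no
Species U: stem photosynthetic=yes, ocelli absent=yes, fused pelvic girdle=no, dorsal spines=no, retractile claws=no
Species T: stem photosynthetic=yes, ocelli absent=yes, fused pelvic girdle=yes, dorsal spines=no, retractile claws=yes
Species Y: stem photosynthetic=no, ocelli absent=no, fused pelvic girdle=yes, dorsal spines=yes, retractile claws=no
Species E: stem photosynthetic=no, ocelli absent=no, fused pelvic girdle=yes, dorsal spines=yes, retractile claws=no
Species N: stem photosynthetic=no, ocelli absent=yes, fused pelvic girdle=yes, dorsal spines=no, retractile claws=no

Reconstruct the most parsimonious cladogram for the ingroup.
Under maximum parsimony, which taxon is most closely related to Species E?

Character polarity is set by the outgroup: the derived state is whichever differs from the outgroup's state, so for fused pelvic girdle the derived state is 'no', and for the remaining characters it is 'yes'.
stem photosynthetic (derived state 'yes') is shared by Species T and Species U — a synapomorphy uniting that clade.
ocelli absent (derived state 'yes') is shared by Species N, Species T, and Species U — a synapomorphy uniting that clade.
fused pelvic girdle (derived state 'no') is unique to Species U (autapomorphy; uninformative for grouping).
Only Species E and Species Y show the derived state 'yes' for dorsal spines, supporting them as a clade.
retractile claws (derived state 'yes') is unique to Species T (autapomorphy; uninformative for grouping).
Most parsimonious ingroup topology: (((Species U,Species T),Species N),(Species Y,Species E)).
Species E and Species Y form a cherry on this tree, so they are sister taxa.

Species Y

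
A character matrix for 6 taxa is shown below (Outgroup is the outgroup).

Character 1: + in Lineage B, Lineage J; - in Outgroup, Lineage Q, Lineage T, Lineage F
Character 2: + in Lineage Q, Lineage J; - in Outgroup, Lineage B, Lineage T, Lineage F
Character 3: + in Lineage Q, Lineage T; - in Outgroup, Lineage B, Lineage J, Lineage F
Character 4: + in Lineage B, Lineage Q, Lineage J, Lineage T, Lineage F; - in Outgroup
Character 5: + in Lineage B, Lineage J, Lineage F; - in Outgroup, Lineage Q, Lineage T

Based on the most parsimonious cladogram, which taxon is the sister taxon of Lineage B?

The outgroup has state '-' for every character, so '+' is the derived state throughout.
Only Lineage B and Lineage J show the derived state '+' for Character 1, supporting them as a clade.
Character 2 groups Lineage J and Lineage Q, which is incompatible with the clades supported by the remaining characters; treating it as convergent (homoplasy) costs fewer steps than any alternative tree.
Character 3: derived state '+' in Lineage Q and Lineage T only — synapomorphy for {Lineage Q, Lineage T}.
Character 4 (derived state '+') is shared by all ingroup taxa — unites the whole ingroup.
Only Lineage B, Lineage F, and Lineage J show the derived state '+' for Character 5, supporting them as a clade.
Most parsimonious ingroup topology: (((Lineage B,Lineage J),Lineage F),(Lineage Q,Lineage T)).
Lineage B and Lineage J form a cherry on this tree, so they are sister taxa.

Lineage J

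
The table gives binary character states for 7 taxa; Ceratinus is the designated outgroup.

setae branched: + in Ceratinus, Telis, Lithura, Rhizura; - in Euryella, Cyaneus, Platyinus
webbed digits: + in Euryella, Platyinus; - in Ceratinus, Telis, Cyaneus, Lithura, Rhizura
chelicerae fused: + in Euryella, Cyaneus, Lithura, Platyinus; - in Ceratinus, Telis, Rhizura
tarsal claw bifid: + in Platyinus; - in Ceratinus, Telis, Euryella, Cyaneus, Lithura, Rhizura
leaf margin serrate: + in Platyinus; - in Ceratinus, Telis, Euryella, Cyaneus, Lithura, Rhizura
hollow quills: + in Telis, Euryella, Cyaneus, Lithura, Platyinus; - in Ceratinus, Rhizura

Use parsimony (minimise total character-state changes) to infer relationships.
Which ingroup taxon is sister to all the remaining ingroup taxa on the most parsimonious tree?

Rhizura

Character polarity is set by the outgroup: the derived state is whichever differs from the outgroup's state, so for setae branched the derived state is '-', and for the remaining characters it is '+'.
setae branched (derived state '-') is shared by Cyaneus, Euryella, and Platyinus — a synapomorphy uniting that clade.
webbed digits (derived state '+') is shared by Euryella and Platyinus — a synapomorphy uniting that clade.
chelicerae fused: derived state '+' in Cyaneus, Euryella, Lithura, and Platyinus only — synapomorphy for {Cyaneus, Euryella, Lithura, Platyinus}.
tarsal claw bifid (derived state '+') is unique to Platyinus (autapomorphy; uninformative for grouping).
leaf margin serrate (derived state '+') is unique to Platyinus (autapomorphy; uninformative for grouping).
hollow quills: derived state '+' in Cyaneus, Euryella, Lithura, Platyinus, and Telis only — synapomorphy for {Cyaneus, Euryella, Lithura, Platyinus, Telis}.
Most parsimonious ingroup topology: ((Telis,(((Euryella,Platyinus),Cyaneus),Lithura)),Rhizura).
Rhizura is sister to the clade containing all other ingroup taxa, so it is the earliest-diverging (most basal) ingroup lineage.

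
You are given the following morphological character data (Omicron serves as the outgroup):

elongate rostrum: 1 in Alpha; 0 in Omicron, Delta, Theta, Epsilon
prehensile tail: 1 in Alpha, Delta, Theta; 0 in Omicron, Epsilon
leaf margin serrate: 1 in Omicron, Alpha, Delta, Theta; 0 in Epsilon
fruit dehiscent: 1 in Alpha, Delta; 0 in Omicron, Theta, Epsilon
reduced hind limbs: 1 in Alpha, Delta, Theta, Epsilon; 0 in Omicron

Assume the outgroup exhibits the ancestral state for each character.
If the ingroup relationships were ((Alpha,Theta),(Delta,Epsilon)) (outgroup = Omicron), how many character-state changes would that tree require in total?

Map each character onto ((Alpha,Theta),(Delta,Epsilon)) (rooted by Omicron) and count the minimum state changes it requires (Fitch parsimony):
elongate rostrum: 1; prehensile tail: 2; leaf margin serrate: 1; fruit dehiscent: 2; reduced hind limbs: 1.
Total tree length = 7.

7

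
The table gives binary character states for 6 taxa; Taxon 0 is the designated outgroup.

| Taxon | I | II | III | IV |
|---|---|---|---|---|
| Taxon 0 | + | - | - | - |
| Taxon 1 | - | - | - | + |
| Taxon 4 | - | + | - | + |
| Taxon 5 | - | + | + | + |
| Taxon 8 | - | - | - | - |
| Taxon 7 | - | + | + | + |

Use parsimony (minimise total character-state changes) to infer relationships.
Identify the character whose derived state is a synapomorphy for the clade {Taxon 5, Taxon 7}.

III

Character polarity is set by the outgroup: the derived state is whichever differs from the outgroup's state, so for I the derived state is '-', and for the remaining characters it is '+'.
All ingroup taxa share the derived state '-' for I; it defines the ingroup but does not resolve relationships within it.
II (derived state '+') is shared by Taxon 4, Taxon 5, and Taxon 7 — a synapomorphy uniting that clade.
Only Taxon 5 and Taxon 7 show the derived state '+' for III, supporting them as a clade.
Only Taxon 1, Taxon 4, Taxon 5, and Taxon 7 show the derived state '+' for IV, supporting them as a clade.
Most parsimonious ingroup topology: ((Taxon 1,(Taxon 4,(Taxon 5,Taxon 7))),Taxon 8).
The clade {Taxon 5, Taxon 7} is supported by III: its derived state '+' occurs in exactly those taxa and in no other taxon (including the outgroup).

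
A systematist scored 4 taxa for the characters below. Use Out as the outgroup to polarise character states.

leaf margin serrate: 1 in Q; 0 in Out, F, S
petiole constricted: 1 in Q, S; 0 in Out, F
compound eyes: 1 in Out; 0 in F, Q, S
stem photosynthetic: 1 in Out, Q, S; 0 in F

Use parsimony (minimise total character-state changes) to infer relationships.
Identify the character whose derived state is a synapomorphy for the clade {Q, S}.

petiole constricted

Character polarity is set by the outgroup: the derived state is whichever differs from the outgroup's state, so for compound eyes, stem photosynthetic the derived state is '0', and for the remaining characters it is '1'.
leaf margin serrate: derived state '1' in Q only — an autapomorphy, so it tells us nothing about relationships among taxa.
petiole constricted (derived state '1') is shared by Q and S — a synapomorphy uniting that clade.
All ingroup taxa share the derived state '0' for compound eyes; it defines the ingroup but does not resolve relationships within it.
stem photosynthetic (derived state '0') is unique to F (autapomorphy; uninformative for grouping).
Most parsimonious ingroup topology: (F,(Q,S)).
The clade {Q, S} is supported by petiole constricted: its derived state '1' occurs in exactly those taxa and in no other taxon (including the outgroup).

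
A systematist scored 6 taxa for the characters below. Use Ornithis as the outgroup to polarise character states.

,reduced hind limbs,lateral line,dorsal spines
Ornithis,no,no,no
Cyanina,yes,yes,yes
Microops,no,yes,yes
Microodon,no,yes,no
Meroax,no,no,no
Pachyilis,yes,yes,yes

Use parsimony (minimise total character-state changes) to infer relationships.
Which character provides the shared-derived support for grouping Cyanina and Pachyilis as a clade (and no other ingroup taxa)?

The outgroup has state 'no' for every character, so 'yes' is the derived state throughout.
reduced hind limbs (derived state 'yes') is shared by Cyanina and Pachyilis — a synapomorphy uniting that clade.
lateral line (derived state 'yes') is shared by Cyanina, Microodon, Microops, and Pachyilis — a synapomorphy uniting that clade.
Only Cyanina, Microops, and Pachyilis show the derived state 'yes' for dorsal spines, supporting them as a clade.
Most parsimonious ingroup topology: ((((Cyanina,Pachyilis),Microops),Microodon),Meroax).
The clade {Cyanina, Pachyilis} is supported by reduced hind limbs: its derived state 'yes' occurs in exactly those taxa and in no other taxon (including the outgroup).

reduced hind limbs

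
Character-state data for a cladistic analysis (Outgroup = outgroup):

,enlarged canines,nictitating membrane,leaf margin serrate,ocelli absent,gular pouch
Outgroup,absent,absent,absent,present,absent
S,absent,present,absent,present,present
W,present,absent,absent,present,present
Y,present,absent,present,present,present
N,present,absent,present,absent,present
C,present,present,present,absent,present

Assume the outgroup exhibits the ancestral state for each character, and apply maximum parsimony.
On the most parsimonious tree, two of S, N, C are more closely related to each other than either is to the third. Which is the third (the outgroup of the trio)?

S

Character polarity is set by the outgroup: the derived state is whichever differs from the outgroup's state, so for ocelli absent the derived state is 'absent', and for the remaining characters it is 'present'.
enlarged canines: derived state 'present' in C, N, W, and Y only — synapomorphy for {C, N, W, Y}.
nictitating membrane (state 'present') occurs in C and S but conflicts with the nesting implied by the other characters — most parsimoniously interpreted as homoplasy.
Only C, N, and Y show the derived state 'present' for leaf margin serrate, supporting them as a clade.
ocelli absent (derived state 'absent') is shared by C and N — a synapomorphy uniting that clade.
All ingroup taxa share the derived state 'present' for gular pouch; it defines the ingroup but does not resolve relationships within it.
Most parsimonious ingroup topology: (S,(W,(Y,(N,C)))).
C and N share a more recent common ancestor with each other than either does with S, so S is the least closely related of the three.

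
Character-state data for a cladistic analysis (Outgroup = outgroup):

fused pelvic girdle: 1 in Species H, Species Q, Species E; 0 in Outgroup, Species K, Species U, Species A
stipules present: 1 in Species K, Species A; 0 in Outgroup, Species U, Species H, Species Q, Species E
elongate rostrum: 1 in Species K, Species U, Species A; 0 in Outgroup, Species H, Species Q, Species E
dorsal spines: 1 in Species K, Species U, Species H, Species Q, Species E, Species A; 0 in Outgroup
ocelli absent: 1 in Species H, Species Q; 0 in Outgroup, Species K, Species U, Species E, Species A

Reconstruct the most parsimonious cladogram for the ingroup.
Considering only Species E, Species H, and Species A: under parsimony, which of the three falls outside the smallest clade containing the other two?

The outgroup has state '0' for every character, so '1' is the derived state throughout.
Only Species E, Species H, and Species Q show the derived state '1' for fused pelvic girdle, supporting them as a clade.
stipules present: derived state '1' in Species A and Species K only — synapomorphy for {Species A, Species K}.
elongate rostrum: derived state '1' in Species A, Species K, and Species U only — synapomorphy for {Species A, Species K, Species U}.
dorsal spines (derived state '1') is shared by all ingroup taxa — unites the whole ingroup.
ocelli absent (derived state '1') is shared by Species H and Species Q — a synapomorphy uniting that clade.
Most parsimonious ingroup topology: (((Species K,Species A),Species U),((Species H,Species Q),Species E)).
Species E and Species H share a more recent common ancestor with each other than either does with Species A, so Species A is the least closely related of the three.

Species A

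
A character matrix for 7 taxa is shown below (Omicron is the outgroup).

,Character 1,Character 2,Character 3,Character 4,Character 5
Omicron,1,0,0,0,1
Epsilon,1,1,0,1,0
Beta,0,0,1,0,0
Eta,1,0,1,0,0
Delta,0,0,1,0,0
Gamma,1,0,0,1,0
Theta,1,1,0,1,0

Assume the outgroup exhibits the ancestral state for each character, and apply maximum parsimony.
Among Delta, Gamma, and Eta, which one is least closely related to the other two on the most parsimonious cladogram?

Gamma

Character polarity is set by the outgroup: the derived state is whichever differs from the outgroup's state, so for Character 1, Character 5 the derived state is '0', and for the remaining characters it is '1'.
Only Beta and Delta show the derived state '0' for Character 1, supporting them as a clade.
Character 2: derived state '1' in Epsilon and Theta only — synapomorphy for {Epsilon, Theta}.
Only Beta, Delta, and Eta show the derived state '1' for Character 3, supporting them as a clade.
Only Epsilon, Gamma, and Theta show the derived state '1' for Character 4, supporting them as a clade.
All ingroup taxa share the derived state '0' for Character 5; it defines the ingroup but does not resolve relationships within it.
Most parsimonious ingroup topology: (((Epsilon,Theta),Gamma),((Beta,Delta),Eta)).
Eta and Delta share a more recent common ancestor with each other than either does with Gamma, so Gamma is the least closely related of the three.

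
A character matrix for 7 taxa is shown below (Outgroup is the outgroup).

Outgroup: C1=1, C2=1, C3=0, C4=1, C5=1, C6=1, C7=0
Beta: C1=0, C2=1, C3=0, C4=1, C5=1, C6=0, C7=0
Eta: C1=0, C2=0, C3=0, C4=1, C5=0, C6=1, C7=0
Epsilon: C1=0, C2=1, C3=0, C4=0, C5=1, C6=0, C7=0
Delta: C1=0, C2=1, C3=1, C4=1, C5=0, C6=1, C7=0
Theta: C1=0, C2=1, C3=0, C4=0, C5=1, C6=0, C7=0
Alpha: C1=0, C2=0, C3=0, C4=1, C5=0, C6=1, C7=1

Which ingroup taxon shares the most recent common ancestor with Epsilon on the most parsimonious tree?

Theta

Character polarity is set by the outgroup: the derived state is whichever differs from the outgroup's state, so for C1, C2, C4, C5, C6 the derived state is '0', and for the remaining characters it is '1'.
C1 (derived state '0') is shared by all ingroup taxa — unites the whole ingroup.
C2: derived state '0' in Alpha and Eta only — synapomorphy for {Alpha, Eta}.
C3: derived state '1' in Delta only — an autapomorphy, so it tells us nothing about relationships among taxa.
C4: derived state '0' in Epsilon and Theta only — synapomorphy for {Epsilon, Theta}.
Only Alpha, Delta, and Eta show the derived state '0' for C5, supporting them as a clade.
C6: derived state '0' in Beta, Epsilon, and Theta only — synapomorphy for {Beta, Epsilon, Theta}.
C7: derived state '1' in Alpha only — an autapomorphy, so it tells us nothing about relationships among taxa.
Most parsimonious ingroup topology: ((Beta,(Epsilon,Theta)),((Eta,Alpha),Delta)).
Epsilon and Theta form a cherry on this tree, so they are sister taxa.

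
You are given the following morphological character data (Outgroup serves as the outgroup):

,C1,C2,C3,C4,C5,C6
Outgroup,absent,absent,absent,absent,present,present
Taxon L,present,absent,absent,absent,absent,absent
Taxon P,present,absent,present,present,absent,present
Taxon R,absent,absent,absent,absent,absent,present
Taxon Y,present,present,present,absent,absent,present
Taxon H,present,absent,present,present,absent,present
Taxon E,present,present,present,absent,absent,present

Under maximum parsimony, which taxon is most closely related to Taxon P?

Taxon H

Character polarity is set by the outgroup: the derived state is whichever differs from the outgroup's state, so for C5, C6 the derived state is 'absent', and for the remaining characters it is 'present'.
C1: derived state 'present' in Taxon E, Taxon H, Taxon L, Taxon P, and Taxon Y only — synapomorphy for {Taxon E, Taxon H, Taxon L, Taxon P, Taxon Y}.
C2: derived state 'present' in Taxon E and Taxon Y only — synapomorphy for {Taxon E, Taxon Y}.
C3: derived state 'present' in Taxon E, Taxon H, Taxon P, and Taxon Y only — synapomorphy for {Taxon E, Taxon H, Taxon P, Taxon Y}.
C4 (derived state 'present') is shared by Taxon H and Taxon P — a synapomorphy uniting that clade.
C5 (derived state 'absent') is shared by all ingroup taxa — unites the whole ingroup.
C6 (derived state 'absent') is unique to Taxon L (autapomorphy; uninformative for grouping).
Most parsimonious ingroup topology: ((Taxon L,((Taxon P,Taxon H),(Taxon Y,Taxon E))),Taxon R).
Taxon P and Taxon H form a cherry on this tree, so they are sister taxa.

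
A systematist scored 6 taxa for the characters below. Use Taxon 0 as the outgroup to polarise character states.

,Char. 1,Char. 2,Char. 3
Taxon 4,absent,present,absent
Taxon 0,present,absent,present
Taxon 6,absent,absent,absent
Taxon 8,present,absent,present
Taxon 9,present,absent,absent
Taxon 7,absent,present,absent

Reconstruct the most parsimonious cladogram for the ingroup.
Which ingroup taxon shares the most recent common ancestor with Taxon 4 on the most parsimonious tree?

Character polarity is set by the outgroup: the derived state is whichever differs from the outgroup's state, so for Char. 1, Char. 3 the derived state is 'absent', and for the remaining characters it is 'present'.
Char. 1: derived state 'absent' in Taxon 4, Taxon 6, and Taxon 7 only — synapomorphy for {Taxon 4, Taxon 6, Taxon 7}.
Char. 2 (derived state 'present') is shared by Taxon 4 and Taxon 7 — a synapomorphy uniting that clade.
Only Taxon 4, Taxon 6, Taxon 7, and Taxon 9 show the derived state 'absent' for Char. 3, supporting them as a clade.
Most parsimonious ingroup topology: ((Taxon 9,((Taxon 4,Taxon 7),Taxon 6)),Taxon 8).
Taxon 4 and Taxon 7 form a cherry on this tree, so they are sister taxa.

Taxon 7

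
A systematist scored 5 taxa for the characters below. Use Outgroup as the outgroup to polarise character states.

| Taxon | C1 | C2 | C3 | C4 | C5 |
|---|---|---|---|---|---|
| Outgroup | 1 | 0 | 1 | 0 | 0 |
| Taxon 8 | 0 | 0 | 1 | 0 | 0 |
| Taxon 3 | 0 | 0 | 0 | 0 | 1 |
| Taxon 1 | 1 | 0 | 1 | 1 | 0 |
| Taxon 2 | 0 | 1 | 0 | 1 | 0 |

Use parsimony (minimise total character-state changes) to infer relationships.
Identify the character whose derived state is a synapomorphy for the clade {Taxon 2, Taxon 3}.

C3

Character polarity is set by the outgroup: the derived state is whichever differs from the outgroup's state, so for C1, C3 the derived state is '0', and for the remaining characters it is '1'.
C1 (derived state '0') is shared by Taxon 2, Taxon 3, and Taxon 8 — a synapomorphy uniting that clade.
C2: derived state '1' in Taxon 2 only — an autapomorphy, so it tells us nothing about relationships among taxa.
C3 (derived state '0') is shared by Taxon 2 and Taxon 3 — a synapomorphy uniting that clade.
C4 groups Taxon 1 and Taxon 2, which is incompatible with the clades supported by the remaining characters; treating it as convergent (homoplasy) costs fewer steps than any alternative tree.
C5: derived state '1' in Taxon 3 only — an autapomorphy, so it tells us nothing about relationships among taxa.
Most parsimonious ingroup topology: ((Taxon 8,(Taxon 3,Taxon 2)),Taxon 1).
The clade {Taxon 2, Taxon 3} is supported by C3: its derived state '0' occurs in exactly those taxa and in no other taxon (including the outgroup).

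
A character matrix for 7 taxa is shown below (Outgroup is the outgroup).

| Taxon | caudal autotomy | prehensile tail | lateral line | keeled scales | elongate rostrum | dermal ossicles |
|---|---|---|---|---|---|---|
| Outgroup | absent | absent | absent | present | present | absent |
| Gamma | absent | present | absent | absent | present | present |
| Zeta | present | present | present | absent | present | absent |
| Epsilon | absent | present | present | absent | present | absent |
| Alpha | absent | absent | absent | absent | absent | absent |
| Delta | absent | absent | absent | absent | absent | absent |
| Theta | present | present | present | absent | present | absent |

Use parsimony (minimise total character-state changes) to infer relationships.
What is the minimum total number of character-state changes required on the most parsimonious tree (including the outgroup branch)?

6

Character polarity is set by the outgroup: the derived state is whichever differs from the outgroup's state, so for keeled scales, elongate rostrum the derived state is 'absent', and for the remaining characters it is 'present'.
caudal autotomy: derived state 'present' in Theta and Zeta only — synapomorphy for {Theta, Zeta}.
Only Epsilon, Gamma, Theta, and Zeta show the derived state 'present' for prehensile tail, supporting them as a clade.
lateral line (derived state 'present') is shared by Epsilon, Theta, and Zeta — a synapomorphy uniting that clade.
keeled scales (derived state 'absent') is shared by all ingroup taxa — unites the whole ingroup.
Only Alpha and Delta show the derived state 'absent' for elongate rostrum, supporting them as a clade.
dermal ossicles (derived state 'present') is unique to Gamma (autapomorphy; uninformative for grouping).
Most parsimonious ingroup topology: ((Gamma,((Zeta,Theta),Epsilon)),(Alpha,Delta)).
Changes per character on this tree: caudal autotomy: 1; prehensile tail: 1; lateral line: 1; keeled scales: 1; elongate rostrum: 1; dermal ossicles: 1.
Total = 6.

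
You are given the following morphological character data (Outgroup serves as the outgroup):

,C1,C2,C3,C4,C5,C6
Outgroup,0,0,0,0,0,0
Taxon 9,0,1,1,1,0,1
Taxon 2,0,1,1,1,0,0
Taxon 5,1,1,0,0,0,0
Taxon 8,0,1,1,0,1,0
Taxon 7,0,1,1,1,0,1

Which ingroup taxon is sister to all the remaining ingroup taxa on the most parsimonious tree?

The outgroup has state '0' for every character, so '1' is the derived state throughout.
C1 (derived state '1') is unique to Taxon 5 (autapomorphy; uninformative for grouping).
All ingroup taxa share the derived state '1' for C2; it defines the ingroup but does not resolve relationships within it.
C3 (derived state '1') is shared by Taxon 2, Taxon 7, Taxon 8, and Taxon 9 — a synapomorphy uniting that clade.
C4 (derived state '1') is shared by Taxon 2, Taxon 7, and Taxon 9 — a synapomorphy uniting that clade.
C5: derived state '1' in Taxon 8 only — an autapomorphy, so it tells us nothing about relationships among taxa.
Only Taxon 7 and Taxon 9 show the derived state '1' for C6, supporting them as a clade.
Most parsimonious ingroup topology: ((((Taxon 9,Taxon 7),Taxon 2),Taxon 8),Taxon 5).
Taxon 5 is sister to the clade containing all other ingroup taxa, so it is the earliest-diverging (most basal) ingroup lineage.

Taxon 5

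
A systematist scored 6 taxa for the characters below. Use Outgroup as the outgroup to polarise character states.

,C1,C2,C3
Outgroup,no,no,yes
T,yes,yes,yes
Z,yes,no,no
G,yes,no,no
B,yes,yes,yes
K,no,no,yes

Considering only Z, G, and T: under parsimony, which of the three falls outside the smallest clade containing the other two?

Character polarity is set by the outgroup: the derived state is whichever differs from the outgroup's state, so for C3 the derived state is 'no', and for the remaining characters it is 'yes'.
C1 (derived state 'yes') is shared by B, G, T, and Z — a synapomorphy uniting that clade.
C2 (derived state 'yes') is shared by B and T — a synapomorphy uniting that clade.
C3 (derived state 'no') is shared by G and Z — a synapomorphy uniting that clade.
Most parsimonious ingroup topology: (((T,B),(Z,G)),K).
Z and G share a more recent common ancestor with each other than either does with T, so T is the least closely related of the three.

T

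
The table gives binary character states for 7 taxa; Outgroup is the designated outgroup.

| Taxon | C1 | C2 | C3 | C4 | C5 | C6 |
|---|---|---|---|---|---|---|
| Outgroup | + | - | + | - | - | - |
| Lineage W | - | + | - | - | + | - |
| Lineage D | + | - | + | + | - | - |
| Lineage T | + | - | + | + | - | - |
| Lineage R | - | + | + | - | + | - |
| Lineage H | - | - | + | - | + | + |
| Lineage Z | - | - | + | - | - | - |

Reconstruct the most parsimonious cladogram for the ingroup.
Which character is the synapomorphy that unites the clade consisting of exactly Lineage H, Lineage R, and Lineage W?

C5

Character polarity is set by the outgroup: the derived state is whichever differs from the outgroup's state, so for C1, C3 the derived state is '-', and for the remaining characters it is '+'.
C1 (derived state '-') is shared by Lineage H, Lineage R, Lineage W, and Lineage Z — a synapomorphy uniting that clade.
C2: derived state '+' in Lineage R and Lineage W only — synapomorphy for {Lineage R, Lineage W}.
C3: derived state '-' in Lineage W only — an autapomorphy, so it tells us nothing about relationships among taxa.
C4 (derived state '+') is shared by Lineage D and Lineage T — a synapomorphy uniting that clade.
C5: derived state '+' in Lineage H, Lineage R, and Lineage W only — synapomorphy for {Lineage H, Lineage R, Lineage W}.
C6 (derived state '+') is unique to Lineage H (autapomorphy; uninformative for grouping).
Most parsimonious ingroup topology: ((((Lineage W,Lineage R),Lineage H),Lineage Z),(Lineage D,Lineage T)).
The clade {Lineage H, Lineage R, Lineage W} is supported by C5: its derived state '+' occurs in exactly those taxa and in no other taxon (including the outgroup).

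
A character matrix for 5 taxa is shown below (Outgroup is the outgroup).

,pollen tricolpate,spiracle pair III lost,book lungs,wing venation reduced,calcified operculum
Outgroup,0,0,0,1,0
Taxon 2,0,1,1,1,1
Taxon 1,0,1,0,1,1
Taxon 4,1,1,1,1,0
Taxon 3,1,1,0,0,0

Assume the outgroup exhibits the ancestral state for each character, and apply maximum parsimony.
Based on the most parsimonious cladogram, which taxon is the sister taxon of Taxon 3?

Taxon 4

Character polarity is set by the outgroup: the derived state is whichever differs from the outgroup's state, so for wing venation reduced the derived state is '0', and for the remaining characters it is '1'.
Only Taxon 3 and Taxon 4 show the derived state '1' for pollen tricolpate, supporting them as a clade.
spiracle pair III lost (derived state '1') is shared by all ingroup taxa — unites the whole ingroup.
book lungs (state '1') occurs in Taxon 2 and Taxon 4 but conflicts with the nesting implied by the other characters — most parsimoniously interpreted as homoplasy.
wing venation reduced (derived state '0') is unique to Taxon 3 (autapomorphy; uninformative for grouping).
Only Taxon 1 and Taxon 2 show the derived state '1' for calcified operculum, supporting them as a clade.
Most parsimonious ingroup topology: ((Taxon 2,Taxon 1),(Taxon 4,Taxon 3)).
Taxon 3 and Taxon 4 form a cherry on this tree, so they are sister taxa.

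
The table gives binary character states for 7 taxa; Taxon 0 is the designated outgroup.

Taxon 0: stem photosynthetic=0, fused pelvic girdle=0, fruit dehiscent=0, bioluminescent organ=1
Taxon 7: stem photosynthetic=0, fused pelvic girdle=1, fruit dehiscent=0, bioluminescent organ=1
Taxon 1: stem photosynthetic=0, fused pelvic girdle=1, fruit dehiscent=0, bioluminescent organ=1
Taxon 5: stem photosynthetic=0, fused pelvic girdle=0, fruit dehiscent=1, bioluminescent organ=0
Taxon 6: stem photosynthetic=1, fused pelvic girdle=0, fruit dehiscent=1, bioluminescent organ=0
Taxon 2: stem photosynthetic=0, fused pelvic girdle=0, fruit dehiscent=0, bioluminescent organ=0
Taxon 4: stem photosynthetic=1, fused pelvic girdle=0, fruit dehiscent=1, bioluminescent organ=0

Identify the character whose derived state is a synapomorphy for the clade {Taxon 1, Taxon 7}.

fused pelvic girdle

Character polarity is set by the outgroup: the derived state is whichever differs from the outgroup's state, so for bioluminescent organ the derived state is '0', and for the remaining characters it is '1'.
stem photosynthetic: derived state '1' in Taxon 4 and Taxon 6 only — synapomorphy for {Taxon 4, Taxon 6}.
Only Taxon 1 and Taxon 7 show the derived state '1' for fused pelvic girdle, supporting them as a clade.
fruit dehiscent (derived state '1') is shared by Taxon 4, Taxon 5, and Taxon 6 — a synapomorphy uniting that clade.
bioluminescent organ (derived state '0') is shared by Taxon 2, Taxon 4, Taxon 5, and Taxon 6 — a synapomorphy uniting that clade.
Most parsimonious ingroup topology: ((Taxon 7,Taxon 1),((Taxon 5,(Taxon 6,Taxon 4)),Taxon 2)).
The clade {Taxon 1, Taxon 7} is supported by fused pelvic girdle: its derived state '1' occurs in exactly those taxa and in no other taxon (including the outgroup).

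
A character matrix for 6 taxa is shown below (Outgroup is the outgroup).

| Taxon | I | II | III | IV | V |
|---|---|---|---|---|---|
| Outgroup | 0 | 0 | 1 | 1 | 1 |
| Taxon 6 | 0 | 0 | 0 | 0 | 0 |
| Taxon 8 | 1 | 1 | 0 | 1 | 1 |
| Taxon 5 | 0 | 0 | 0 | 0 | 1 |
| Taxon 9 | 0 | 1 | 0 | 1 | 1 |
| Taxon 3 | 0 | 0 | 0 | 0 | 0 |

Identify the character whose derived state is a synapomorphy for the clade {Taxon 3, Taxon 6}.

V

Character polarity is set by the outgroup: the derived state is whichever differs from the outgroup's state, so for III, IV, V the derived state is '0', and for the remaining characters it is '1'.
I: derived state '1' in Taxon 8 only — an autapomorphy, so it tells us nothing about relationships among taxa.
II: derived state '1' in Taxon 8 and Taxon 9 only — synapomorphy for {Taxon 8, Taxon 9}.
All ingroup taxa share the derived state '0' for III; it defines the ingroup but does not resolve relationships within it.
IV: derived state '0' in Taxon 3, Taxon 5, and Taxon 6 only — synapomorphy for {Taxon 3, Taxon 5, Taxon 6}.
V (derived state '0') is shared by Taxon 3 and Taxon 6 — a synapomorphy uniting that clade.
Most parsimonious ingroup topology: (((Taxon 6,Taxon 3),Taxon 5),(Taxon 8,Taxon 9)).
The clade {Taxon 3, Taxon 6} is supported by V: its derived state '0' occurs in exactly those taxa and in no other taxon (including the outgroup).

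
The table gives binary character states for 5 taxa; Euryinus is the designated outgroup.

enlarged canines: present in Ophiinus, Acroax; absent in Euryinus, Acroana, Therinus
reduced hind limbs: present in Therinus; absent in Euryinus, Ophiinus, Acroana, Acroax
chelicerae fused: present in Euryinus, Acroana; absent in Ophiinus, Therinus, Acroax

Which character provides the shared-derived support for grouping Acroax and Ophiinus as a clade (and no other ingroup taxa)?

Character polarity is set by the outgroup: the derived state is whichever differs from the outgroup's state, so for chelicerae fused the derived state is 'absent', and for the remaining characters it is 'present'.
Only Acroax and Ophiinus show the derived state 'present' for enlarged canines, supporting them as a clade.
reduced hind limbs (derived state 'present') is unique to Therinus (autapomorphy; uninformative for grouping).
chelicerae fused (derived state 'absent') is shared by Acroax, Ophiinus, and Therinus — a synapomorphy uniting that clade.
Most parsimonious ingroup topology: (((Ophiinus,Acroax),Therinus),Acroana).
The clade {Acroax, Ophiinus} is supported by enlarged canines: its derived state 'present' occurs in exactly those taxa and in no other taxon (including the outgroup).

enlarged canines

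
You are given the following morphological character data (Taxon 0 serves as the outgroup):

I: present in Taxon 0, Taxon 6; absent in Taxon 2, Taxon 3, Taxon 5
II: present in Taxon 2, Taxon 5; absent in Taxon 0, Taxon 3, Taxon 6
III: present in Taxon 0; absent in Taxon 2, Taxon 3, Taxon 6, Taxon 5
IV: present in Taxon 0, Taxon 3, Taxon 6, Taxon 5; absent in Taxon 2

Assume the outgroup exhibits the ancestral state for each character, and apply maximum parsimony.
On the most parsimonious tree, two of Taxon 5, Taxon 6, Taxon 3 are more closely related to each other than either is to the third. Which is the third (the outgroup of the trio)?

Character polarity is set by the outgroup: the derived state is whichever differs from the outgroup's state, so for I, III, IV the derived state is 'absent', and for the remaining characters it is 'present'.
I (derived state 'absent') is shared by Taxon 2, Taxon 3, and Taxon 5 — a synapomorphy uniting that clade.
Only Taxon 2 and Taxon 5 show the derived state 'present' for II, supporting them as a clade.
III (derived state 'absent') is shared by all ingroup taxa — unites the whole ingroup.
IV (derived state 'absent') is unique to Taxon 2 (autapomorphy; uninformative for grouping).
Most parsimonious ingroup topology: (((Taxon 2,Taxon 5),Taxon 3),Taxon 6).
Taxon 3 and Taxon 5 share a more recent common ancestor with each other than either does with Taxon 6, so Taxon 6 is the least closely related of the three.

Taxon 6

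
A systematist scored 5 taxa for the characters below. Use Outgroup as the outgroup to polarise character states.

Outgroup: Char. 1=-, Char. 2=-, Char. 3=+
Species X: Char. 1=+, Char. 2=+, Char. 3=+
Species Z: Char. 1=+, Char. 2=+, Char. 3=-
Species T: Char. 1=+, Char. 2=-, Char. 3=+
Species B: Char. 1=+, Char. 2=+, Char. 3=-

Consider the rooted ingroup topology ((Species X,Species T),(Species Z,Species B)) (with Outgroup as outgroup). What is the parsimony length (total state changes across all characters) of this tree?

Map each character onto ((Species X,Species T),(Species Z,Species B)) (rooted by Outgroup) and count the minimum state changes it requires (Fitch parsimony):
Char. 1: 1; Char. 2: 2; Char. 3: 1.
Total tree length = 4.

4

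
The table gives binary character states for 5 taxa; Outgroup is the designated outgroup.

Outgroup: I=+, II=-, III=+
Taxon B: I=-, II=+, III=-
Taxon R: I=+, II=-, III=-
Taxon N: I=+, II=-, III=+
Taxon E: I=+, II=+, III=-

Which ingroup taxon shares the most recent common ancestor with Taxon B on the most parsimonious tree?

Taxon E

Character polarity is set by the outgroup: the derived state is whichever differs from the outgroup's state, so for I, III the derived state is '-', and for the remaining characters it is '+'.
I (derived state '-') is unique to Taxon B (autapomorphy; uninformative for grouping).
Only Taxon B and Taxon E show the derived state '+' for II, supporting them as a clade.
III: derived state '-' in Taxon B, Taxon E, and Taxon R only — synapomorphy for {Taxon B, Taxon E, Taxon R}.
Most parsimonious ingroup topology: (((Taxon B,Taxon E),Taxon R),Taxon N).
Taxon B and Taxon E form a cherry on this tree, so they are sister taxa.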